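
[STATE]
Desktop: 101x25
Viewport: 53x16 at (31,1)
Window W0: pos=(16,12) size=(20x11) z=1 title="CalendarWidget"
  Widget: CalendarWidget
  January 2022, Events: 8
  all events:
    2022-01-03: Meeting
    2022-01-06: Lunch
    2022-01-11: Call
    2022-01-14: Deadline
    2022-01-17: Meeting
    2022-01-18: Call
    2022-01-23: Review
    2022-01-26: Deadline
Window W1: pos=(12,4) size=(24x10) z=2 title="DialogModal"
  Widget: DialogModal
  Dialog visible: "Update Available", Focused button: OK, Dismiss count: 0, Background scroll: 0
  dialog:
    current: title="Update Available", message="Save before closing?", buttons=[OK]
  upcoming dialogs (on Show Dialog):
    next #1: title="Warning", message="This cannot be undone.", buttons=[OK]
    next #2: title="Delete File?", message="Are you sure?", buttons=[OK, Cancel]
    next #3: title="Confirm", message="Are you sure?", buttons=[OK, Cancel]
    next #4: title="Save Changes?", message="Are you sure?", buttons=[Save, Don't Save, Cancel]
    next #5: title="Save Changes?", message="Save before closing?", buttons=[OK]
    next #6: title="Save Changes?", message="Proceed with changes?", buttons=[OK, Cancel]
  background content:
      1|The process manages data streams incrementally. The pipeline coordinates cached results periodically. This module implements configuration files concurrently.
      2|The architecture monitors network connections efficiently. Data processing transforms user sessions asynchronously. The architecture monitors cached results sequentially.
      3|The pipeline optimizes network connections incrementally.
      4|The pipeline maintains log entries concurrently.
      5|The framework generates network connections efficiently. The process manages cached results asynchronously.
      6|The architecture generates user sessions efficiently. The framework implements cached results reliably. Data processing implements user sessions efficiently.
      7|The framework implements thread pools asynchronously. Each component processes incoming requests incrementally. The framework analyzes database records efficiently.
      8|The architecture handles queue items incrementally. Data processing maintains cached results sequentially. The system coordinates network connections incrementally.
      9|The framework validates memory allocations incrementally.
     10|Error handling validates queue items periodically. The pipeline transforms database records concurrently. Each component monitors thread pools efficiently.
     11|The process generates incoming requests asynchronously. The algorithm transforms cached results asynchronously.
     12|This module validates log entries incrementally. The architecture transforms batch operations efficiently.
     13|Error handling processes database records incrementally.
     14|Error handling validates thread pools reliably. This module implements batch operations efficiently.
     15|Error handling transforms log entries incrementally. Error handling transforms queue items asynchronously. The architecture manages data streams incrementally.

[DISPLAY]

                                                     
                                                     
                                                     
━━━━┓                                                
    ┃                                                
────┨                                                
─┐da┃                                                
e│it┃                                                
s│es┃                                                
 │ns┃                                                
─┘te┃                                                
ener┃                                                
━━━━┛                                                
────┨                                                
2   ┃                                                
 Sa ┃                                                


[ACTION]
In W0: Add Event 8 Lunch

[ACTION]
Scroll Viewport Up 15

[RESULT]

                                                     
                                                     
                                                     
                                                     
━━━━┓                                                
    ┃                                                
────┨                                                
─┐da┃                                                
e│it┃                                                
s│es┃                                                
 │ns┃                                                
─┘te┃                                                
ener┃                                                
━━━━┛                                                
────┨                                                
2   ┃                                                


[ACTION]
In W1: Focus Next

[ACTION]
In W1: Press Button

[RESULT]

                                                     
                                                     
                                                     
                                                     
━━━━┓                                                
    ┃                                                
────┨                                                
s da┃                                                
onit┃                                                
izes┃                                                
ains┃                                                
rate┃                                                
ener┃                                                
━━━━┛                                                
────┨                                                
2   ┃                                                


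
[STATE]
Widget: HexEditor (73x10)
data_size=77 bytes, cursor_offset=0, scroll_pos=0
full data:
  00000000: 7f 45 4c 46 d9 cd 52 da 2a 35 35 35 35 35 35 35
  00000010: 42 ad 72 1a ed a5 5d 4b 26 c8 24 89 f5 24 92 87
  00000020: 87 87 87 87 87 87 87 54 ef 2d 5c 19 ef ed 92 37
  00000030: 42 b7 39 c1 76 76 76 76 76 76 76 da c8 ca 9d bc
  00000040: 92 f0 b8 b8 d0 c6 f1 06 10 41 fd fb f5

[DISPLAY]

00000000  7F 45 4c 46 d9 cd 52 da  2a 35 35 35 35 35 35 35  |.ELF..R.*555
00000010  42 ad 72 1a ed a5 5d 4b  26 c8 24 89 f5 24 92 87  |B.r...]K&.$.
00000020  87 87 87 87 87 87 87 54  ef 2d 5c 19 ef ed 92 37  |.......T.-\.
00000030  42 b7 39 c1 76 76 76 76  76 76 76 da c8 ca 9d bc  |B.9.vvvvvvv.
00000040  92 f0 b8 b8 d0 c6 f1 06  10 41 fd fb f5           |.........A..
                                                                         
                                                                         
                                                                         
                                                                         
                                                                         


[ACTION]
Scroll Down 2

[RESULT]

00000020  87 87 87 87 87 87 87 54  ef 2d 5c 19 ef ed 92 37  |.......T.-\.
00000030  42 b7 39 c1 76 76 76 76  76 76 76 da c8 ca 9d bc  |B.9.vvvvvvv.
00000040  92 f0 b8 b8 d0 c6 f1 06  10 41 fd fb f5           |.........A..
                                                                         
                                                                         
                                                                         
                                                                         
                                                                         
                                                                         
                                                                         


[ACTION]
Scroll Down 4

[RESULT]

00000040  92 f0 b8 b8 d0 c6 f1 06  10 41 fd fb f5           |.........A..
                                                                         
                                                                         
                                                                         
                                                                         
                                                                         
                                                                         
                                                                         
                                                                         
                                                                         


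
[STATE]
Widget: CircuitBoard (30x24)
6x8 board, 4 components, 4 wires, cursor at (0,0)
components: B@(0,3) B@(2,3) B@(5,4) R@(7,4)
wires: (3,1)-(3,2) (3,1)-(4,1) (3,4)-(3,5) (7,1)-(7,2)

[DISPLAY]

   0 1 2 3 4 5                
0  [.]          B             
                              
1                             
                              
2               B             
                              
3       · ─ ·       · ─ ·     
        │                     
4       ·                     
                              
5                   B         
                              
6                             
                              
7       · ─ ·       R         
Cursor: (0,0)                 
                              
                              
                              
                              
                              
                              
                              


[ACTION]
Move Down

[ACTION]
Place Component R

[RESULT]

   0 1 2 3 4 5                
0               B             
                              
1  [R]                        
                              
2               B             
                              
3       · ─ ·       · ─ ·     
        │                     
4       ·                     
                              
5                   B         
                              
6                             
                              
7       · ─ ·       R         
Cursor: (1,0)                 
                              
                              
                              
                              
                              
                              
                              


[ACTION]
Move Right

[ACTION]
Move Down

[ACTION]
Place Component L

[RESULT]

   0 1 2 3 4 5                
0               B             
                              
1   R                         
                              
2      [L]      B             
                              
3       · ─ ·       · ─ ·     
        │                     
4       ·                     
                              
5                   B         
                              
6                             
                              
7       · ─ ·       R         
Cursor: (2,1)                 
                              
                              
                              
                              
                              
                              
                              


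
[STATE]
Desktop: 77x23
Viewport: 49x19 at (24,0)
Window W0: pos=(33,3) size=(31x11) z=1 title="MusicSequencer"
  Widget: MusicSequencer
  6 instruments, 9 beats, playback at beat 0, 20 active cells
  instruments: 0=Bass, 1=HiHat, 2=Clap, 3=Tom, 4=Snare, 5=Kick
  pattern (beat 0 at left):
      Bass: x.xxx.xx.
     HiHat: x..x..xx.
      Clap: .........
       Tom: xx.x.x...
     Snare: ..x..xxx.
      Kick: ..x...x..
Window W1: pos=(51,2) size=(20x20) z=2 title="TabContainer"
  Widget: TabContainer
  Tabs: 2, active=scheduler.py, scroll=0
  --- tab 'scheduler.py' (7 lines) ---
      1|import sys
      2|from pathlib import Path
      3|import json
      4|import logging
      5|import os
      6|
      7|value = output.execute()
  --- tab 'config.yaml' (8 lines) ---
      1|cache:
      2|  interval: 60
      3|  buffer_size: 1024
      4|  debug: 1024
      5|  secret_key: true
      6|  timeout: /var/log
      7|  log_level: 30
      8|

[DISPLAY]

                                                 
                                                 
                           ┏━━━━━━━━━━━━━━━━━━┓  
         ┏━━━━━━━━━━━━━━━━━┃ TabContainer     ┃  
         ┃ MusicSequencer  ┠──────────────────┨  
         ┠─────────────────┃[scheduler.py]│ co┃  
         ┃      ▼12345678  ┃──────────────────┃  
         ┃  Bass█·███·██·  ┃import sys        ┃  
         ┃ HiHat█··█··██·  ┃from pathlib impor┃  
         ┃  Clap·········  ┃import json       ┃  
         ┃   Tom██·█·█···  ┃import logging    ┃  
         ┃ Snare··█··███·  ┃import os         ┃  
         ┃  Kick··█···█··  ┃                  ┃  
         ┗━━━━━━━━━━━━━━━━━┃value = output.exe┃  
                           ┃                  ┃  
                           ┃                  ┃  
                           ┃                  ┃  
                           ┃                  ┃  
                           ┃                  ┃  


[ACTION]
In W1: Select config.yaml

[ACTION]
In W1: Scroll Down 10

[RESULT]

                                                 
                                                 
                           ┏━━━━━━━━━━━━━━━━━━┓  
         ┏━━━━━━━━━━━━━━━━━┃ TabContainer     ┃  
         ┃ MusicSequencer  ┠──────────────────┨  
         ┠─────────────────┃ scheduler.py │[co┃  
         ┃      ▼12345678  ┃──────────────────┃  
         ┃  Bass█·███·██·  ┃                  ┃  
         ┃ HiHat█··█··██·  ┃                  ┃  
         ┃  Clap·········  ┃                  ┃  
         ┃   Tom██·█·█···  ┃                  ┃  
         ┃ Snare··█··███·  ┃                  ┃  
         ┃  Kick··█···█··  ┃                  ┃  
         ┗━━━━━━━━━━━━━━━━━┃                  ┃  
                           ┃                  ┃  
                           ┃                  ┃  
                           ┃                  ┃  
                           ┃                  ┃  
                           ┃                  ┃  


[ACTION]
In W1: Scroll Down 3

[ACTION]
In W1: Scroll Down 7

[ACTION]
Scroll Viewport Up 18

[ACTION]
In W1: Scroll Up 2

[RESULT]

                                                 
                                                 
                           ┏━━━━━━━━━━━━━━━━━━┓  
         ┏━━━━━━━━━━━━━━━━━┃ TabContainer     ┃  
         ┃ MusicSequencer  ┠──────────────────┨  
         ┠─────────────────┃ scheduler.py │[co┃  
         ┃      ▼12345678  ┃──────────────────┃  
         ┃  Bass█·███·██·  ┃  timeout: /var/lo┃  
         ┃ HiHat█··█··██·  ┃  log_level: 30   ┃  
         ┃  Clap·········  ┃                  ┃  
         ┃   Tom██·█·█···  ┃                  ┃  
         ┃ Snare··█··███·  ┃                  ┃  
         ┃  Kick··█···█··  ┃                  ┃  
         ┗━━━━━━━━━━━━━━━━━┃                  ┃  
                           ┃                  ┃  
                           ┃                  ┃  
                           ┃                  ┃  
                           ┃                  ┃  
                           ┃                  ┃  


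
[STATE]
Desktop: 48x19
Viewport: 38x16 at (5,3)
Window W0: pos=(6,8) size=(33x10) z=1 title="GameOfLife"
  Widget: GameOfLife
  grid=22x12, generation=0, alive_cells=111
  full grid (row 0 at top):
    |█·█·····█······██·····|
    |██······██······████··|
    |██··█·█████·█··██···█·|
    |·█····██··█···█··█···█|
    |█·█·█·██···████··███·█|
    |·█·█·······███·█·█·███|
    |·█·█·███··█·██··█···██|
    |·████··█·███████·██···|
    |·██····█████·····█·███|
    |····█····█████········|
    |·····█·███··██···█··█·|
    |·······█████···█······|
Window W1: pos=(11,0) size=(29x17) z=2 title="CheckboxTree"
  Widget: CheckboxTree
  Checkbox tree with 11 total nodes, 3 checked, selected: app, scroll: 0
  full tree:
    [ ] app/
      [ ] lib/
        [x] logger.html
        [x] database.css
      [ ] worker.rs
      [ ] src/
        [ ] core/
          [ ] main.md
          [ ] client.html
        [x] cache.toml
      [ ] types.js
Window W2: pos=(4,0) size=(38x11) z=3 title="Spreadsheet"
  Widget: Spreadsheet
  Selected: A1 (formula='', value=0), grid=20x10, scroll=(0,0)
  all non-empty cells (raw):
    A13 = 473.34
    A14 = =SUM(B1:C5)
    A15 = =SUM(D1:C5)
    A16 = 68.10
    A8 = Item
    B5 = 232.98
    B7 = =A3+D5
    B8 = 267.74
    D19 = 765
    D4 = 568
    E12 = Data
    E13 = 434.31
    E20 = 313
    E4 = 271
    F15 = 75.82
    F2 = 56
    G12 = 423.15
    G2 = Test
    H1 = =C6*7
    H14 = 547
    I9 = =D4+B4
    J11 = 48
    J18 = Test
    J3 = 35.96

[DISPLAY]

A1:                                 ┃ 
       A       B       C       D    ┃ 
------------------------------------┃ 
  1      [0]       0       0       0┃ 
  2        0       0       0       0┃ 
  3        0       0       0       0┃ 
  4        0       0       0     568┃ 
━━━━━━━━━━━━━━━━━━━━━━━━━━━━━━━━━━━━┛ 
 ┃Gen:┃       [ ] client.html     ┃   
 ┃·█··┃     [x] cache.toml        ┃   
 ┃█·█·┃   [ ] types.js            ┃   
 ┃·█·█┃                           ┃   
 ┃·█·█┃                           ┃   
 ┃·███┗━━━━━━━━━━━━━━━━━━━━━━━━━━━┛   
 ┗━━━━━━━━━━━━━━━━━━━━━━━━━━━━━━━┛    
                                      


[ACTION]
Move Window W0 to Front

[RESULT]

A1:                                 ┃ 
       A       B       C       D    ┃ 
------------------------------------┃ 
  1      [0]       0       0       0┃ 
  2        0       0       0       0┃ 
 ┏━━━━━━━━━━━━━━━━━━━━━━━━━━━━━━━┓ 0┃ 
 ┃ GameOfLife                    ┃68┃ 
━┠───────────────────────────────┨━━┛ 
 ┃Gen: 0                         ┃┃   
 ┃·█····██··█···█··█···█         ┃┃   
 ┃█·█·█·██···████··███·█         ┃┃   
 ┃·█·█·······███·█·█·███         ┃┃   
 ┃·█·█·███··█·██··█···██         ┃┃   
 ┃·████··█·███████·██···         ┃┛   
 ┗━━━━━━━━━━━━━━━━━━━━━━━━━━━━━━━┛    
                                      


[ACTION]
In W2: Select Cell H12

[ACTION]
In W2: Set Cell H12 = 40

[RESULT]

H12: 40                             ┃ 
       A       B       C       D    ┃ 
------------------------------------┃ 
  1        0       0       0       0┃ 
  2        0       0       0       0┃ 
 ┏━━━━━━━━━━━━━━━━━━━━━━━━━━━━━━━┓ 0┃ 
 ┃ GameOfLife                    ┃68┃ 
━┠───────────────────────────────┨━━┛ 
 ┃Gen: 0                         ┃┃   
 ┃·█····██··█···█··█···█         ┃┃   
 ┃█·█·█·██···████··███·█         ┃┃   
 ┃·█·█·······███·█·█·███         ┃┃   
 ┃·█·█·███··█·██··█···██         ┃┃   
 ┃·████··█·███████·██···         ┃┛   
 ┗━━━━━━━━━━━━━━━━━━━━━━━━━━━━━━━┛    
                                      


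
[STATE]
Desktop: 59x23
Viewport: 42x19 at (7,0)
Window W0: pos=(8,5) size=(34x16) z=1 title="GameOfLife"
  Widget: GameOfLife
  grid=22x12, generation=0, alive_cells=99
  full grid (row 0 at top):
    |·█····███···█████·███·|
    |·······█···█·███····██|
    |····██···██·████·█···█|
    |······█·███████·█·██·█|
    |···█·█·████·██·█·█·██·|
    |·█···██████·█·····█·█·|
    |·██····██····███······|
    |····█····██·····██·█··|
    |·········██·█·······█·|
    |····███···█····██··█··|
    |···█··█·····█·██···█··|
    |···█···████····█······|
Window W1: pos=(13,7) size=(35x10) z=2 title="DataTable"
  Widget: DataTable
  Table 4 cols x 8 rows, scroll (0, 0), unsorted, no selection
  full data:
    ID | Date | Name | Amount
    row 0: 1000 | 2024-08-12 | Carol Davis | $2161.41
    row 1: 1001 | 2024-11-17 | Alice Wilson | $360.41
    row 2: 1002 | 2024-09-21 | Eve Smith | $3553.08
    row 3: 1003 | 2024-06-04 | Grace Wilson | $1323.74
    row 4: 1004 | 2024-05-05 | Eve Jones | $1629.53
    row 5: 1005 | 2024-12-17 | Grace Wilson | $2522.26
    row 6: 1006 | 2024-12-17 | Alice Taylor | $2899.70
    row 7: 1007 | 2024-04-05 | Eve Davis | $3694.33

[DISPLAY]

                                          
                                          
                                          
                                          
                                          
 ┏━━━━━━━━━━━━━━━━━━━━━━━━━━━━━━━━┓       
 ┃ GameOfLife                     ┃       
 ┠────┏━━━━━━━━━━━━━━━━━━━━━━━━━━━━━━━━━┓ 
 ┃Gen:┃ DataTable                       ┃ 
 ┃·█··┠─────────────────────────────────┨ 
 ┃····┃ID  │Date      │Name        │Amou┃ 
 ┃····┃────┼──────────┼────────────┼────┃ 
 ┃····┃1000│2024-08-12│Carol Davis │$216┃ 
 ┃···█┃1001│2024-11-17│Alice Wilson│$360┃ 
 ┃·█··┃1002│2024-09-21│Eve Smith   │$355┃ 
 ┃·██·┃1003│2024-06-04│Grace Wilson│$132┃ 
 ┃····┗━━━━━━━━━━━━━━━━━━━━━━━━━━━━━━━━━┛ 
 ┃·········██·█·······█·          ┃       
 ┃····███···█····██··█··          ┃       


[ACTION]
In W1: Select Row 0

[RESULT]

                                          
                                          
                                          
                                          
                                          
 ┏━━━━━━━━━━━━━━━━━━━━━━━━━━━━━━━━┓       
 ┃ GameOfLife                     ┃       
 ┠────┏━━━━━━━━━━━━━━━━━━━━━━━━━━━━━━━━━┓ 
 ┃Gen:┃ DataTable                       ┃ 
 ┃·█··┠─────────────────────────────────┨ 
 ┃····┃ID  │Date      │Name        │Amou┃ 
 ┃····┃────┼──────────┼────────────┼────┃ 
 ┃····┃>000│2024-08-12│Carol Davis │$216┃ 
 ┃···█┃1001│2024-11-17│Alice Wilson│$360┃ 
 ┃·█··┃1002│2024-09-21│Eve Smith   │$355┃ 
 ┃·██·┃1003│2024-06-04│Grace Wilson│$132┃ 
 ┃····┗━━━━━━━━━━━━━━━━━━━━━━━━━━━━━━━━━┛ 
 ┃·········██·█·······█·          ┃       
 ┃····███···█····██··█··          ┃       


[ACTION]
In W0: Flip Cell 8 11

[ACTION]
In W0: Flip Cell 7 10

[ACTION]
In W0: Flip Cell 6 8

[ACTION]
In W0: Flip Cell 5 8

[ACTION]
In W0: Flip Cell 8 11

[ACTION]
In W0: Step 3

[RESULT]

                                          
                                          
                                          
                                          
                                          
 ┏━━━━━━━━━━━━━━━━━━━━━━━━━━━━━━━━┓       
 ┃ GameOfLife                     ┃       
 ┠────┏━━━━━━━━━━━━━━━━━━━━━━━━━━━━━━━━━┓ 
 ┃Gen:┃ DataTable                       ┃ 
 ┃····┠─────────────────────────────────┨ 
 ┃····┃ID  │Date      │Name        │Amou┃ 
 ┃····┃────┼──────────┼────────────┼────┃ 
 ┃····┃>000│2024-08-12│Carol Davis │$216┃ 
 ┃··█·┃1001│2024-11-17│Alice Wilson│$360┃ 
 ┃·█··┃1002│2024-09-21│Eve Smith   │$355┃ 
 ┃·█··┃1003│2024-06-04│Grace Wilson│$132┃ 
 ┃···█┗━━━━━━━━━━━━━━━━━━━━━━━━━━━━━━━━━┛ 
 ┃···███·█···█····███·██          ┃       
 ┃···██·██·····█··█·██··          ┃       


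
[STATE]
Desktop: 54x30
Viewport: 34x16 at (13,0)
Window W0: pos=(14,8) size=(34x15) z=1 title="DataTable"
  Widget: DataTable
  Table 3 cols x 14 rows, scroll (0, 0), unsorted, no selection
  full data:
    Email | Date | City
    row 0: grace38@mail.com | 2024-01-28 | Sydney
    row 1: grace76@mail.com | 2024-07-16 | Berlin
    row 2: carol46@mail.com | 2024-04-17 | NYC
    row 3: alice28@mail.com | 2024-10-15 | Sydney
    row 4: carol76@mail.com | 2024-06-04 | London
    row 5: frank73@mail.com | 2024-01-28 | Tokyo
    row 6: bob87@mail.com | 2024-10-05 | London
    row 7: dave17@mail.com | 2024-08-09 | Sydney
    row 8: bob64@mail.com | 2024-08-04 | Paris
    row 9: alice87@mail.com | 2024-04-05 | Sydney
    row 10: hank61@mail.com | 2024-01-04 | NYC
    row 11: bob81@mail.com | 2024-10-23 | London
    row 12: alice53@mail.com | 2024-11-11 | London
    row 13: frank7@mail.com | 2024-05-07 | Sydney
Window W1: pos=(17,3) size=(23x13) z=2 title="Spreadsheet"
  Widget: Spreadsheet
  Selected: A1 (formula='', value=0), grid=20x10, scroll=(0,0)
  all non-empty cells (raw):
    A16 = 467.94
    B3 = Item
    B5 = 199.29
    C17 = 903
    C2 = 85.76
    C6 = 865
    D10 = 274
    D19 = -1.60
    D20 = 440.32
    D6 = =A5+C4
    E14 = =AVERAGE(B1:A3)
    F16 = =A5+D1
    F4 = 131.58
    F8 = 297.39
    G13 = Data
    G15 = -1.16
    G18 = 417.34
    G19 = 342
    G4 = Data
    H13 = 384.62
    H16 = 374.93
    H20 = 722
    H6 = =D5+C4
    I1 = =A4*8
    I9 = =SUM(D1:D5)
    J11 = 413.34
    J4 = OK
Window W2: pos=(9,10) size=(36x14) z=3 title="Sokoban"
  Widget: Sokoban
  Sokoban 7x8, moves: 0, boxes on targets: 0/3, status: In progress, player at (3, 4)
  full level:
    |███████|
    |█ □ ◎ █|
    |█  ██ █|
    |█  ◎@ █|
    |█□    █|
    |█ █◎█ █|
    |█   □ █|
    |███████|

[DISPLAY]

                                  
                                  
                                  
    ┏━━━━━━━━━━━━━━━━━━━━━┓       
    ┃ Spreadsheet         ┃       
    ┠─────────────────────┨       
    ┃A1:                  ┃       
    ┃       A       B     ┃       
 ┏━━┃---------------------┃━━━━━━━
 ┃ D┃  1      [0]       0 ┃       
━━━━━━━━━━━━━━━━━━━━━━━━━━━━━━━┓──
koban                          ┃ty
───────────────────────────────┨──
████                           ┃dn
 ◎ █                           ┃rl
██ █                           ┃C 


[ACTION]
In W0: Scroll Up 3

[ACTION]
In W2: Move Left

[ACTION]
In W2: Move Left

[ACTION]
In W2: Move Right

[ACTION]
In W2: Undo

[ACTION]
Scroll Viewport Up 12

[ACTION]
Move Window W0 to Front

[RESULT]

                                  
                                  
                                  
    ┏━━━━━━━━━━━━━━━━━━━━━┓       
    ┃ Spreadsheet         ┃       
    ┠─────────────────────┨       
    ┃A1:                  ┃       
    ┃       A       B     ┃       
 ┏━━━━━━━━━━━━━━━━━━━━━━━━━━━━━━━━
 ┃ DataTable                      
━┠────────────────────────────────
k┃Email           │Date      │City
─┃────────────────┼──────────┼────
█┃grace38@mail.com│2024-01-28│Sydn
 ┃grace76@mail.com│2024-07-16│Berl
█┃carol46@mail.com│2024-04-17│NYC 


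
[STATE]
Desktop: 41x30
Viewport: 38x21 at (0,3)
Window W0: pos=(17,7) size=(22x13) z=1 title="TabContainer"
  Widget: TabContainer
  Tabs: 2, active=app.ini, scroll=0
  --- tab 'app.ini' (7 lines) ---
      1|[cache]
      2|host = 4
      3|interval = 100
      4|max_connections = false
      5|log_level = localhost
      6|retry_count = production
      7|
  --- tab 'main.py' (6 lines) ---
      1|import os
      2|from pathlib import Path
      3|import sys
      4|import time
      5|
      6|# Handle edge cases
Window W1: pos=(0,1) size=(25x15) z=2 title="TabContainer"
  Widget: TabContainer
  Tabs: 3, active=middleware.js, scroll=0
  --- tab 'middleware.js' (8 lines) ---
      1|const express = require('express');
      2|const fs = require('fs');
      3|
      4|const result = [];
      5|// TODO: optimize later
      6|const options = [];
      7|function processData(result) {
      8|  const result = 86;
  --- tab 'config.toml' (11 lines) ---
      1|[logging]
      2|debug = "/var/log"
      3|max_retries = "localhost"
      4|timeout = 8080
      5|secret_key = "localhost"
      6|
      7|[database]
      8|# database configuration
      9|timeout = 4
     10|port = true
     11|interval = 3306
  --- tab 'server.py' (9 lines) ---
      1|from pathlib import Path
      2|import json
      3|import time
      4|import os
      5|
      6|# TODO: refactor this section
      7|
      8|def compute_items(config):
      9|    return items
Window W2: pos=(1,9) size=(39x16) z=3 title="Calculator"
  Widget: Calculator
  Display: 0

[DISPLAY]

┠───────────────────────┨             
┃[middleware.js]│ config┃             
┃───────────────────────┃             
┃const express = require┃             
┃const fs = require('fs'┃━━━━━━━━━━━━━
┃                       ┃tainer       
┃┏━━━━━━━━━━━━━━━━━━━━━━━━━━━━━━━━━━━━
┃┃ Calculator                         
┃┠────────────────────────────────────
┃┃                                    
┃┃┌───┬───┬───┬───┐                   
┃┃│ 7 │ 8 │ 9 │ ÷ │                   
┗┃├───┼───┼───┼───┤                   
 ┃│ 4 │ 5 │ 6 │ × │                   
 ┃├───┼───┼───┼───┤                   
 ┃│ 1 │ 2 │ 3 │ - │                   
 ┃├───┼───┼───┼───┤                   
 ┃│ 0 │ . │ = │ + │                   
 ┃├───┼───┼───┼───┤                   
 ┃│ C │ MC│ MR│ M+│                   
 ┃└───┴───┴───┴───┘                   


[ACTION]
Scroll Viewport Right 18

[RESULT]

─────────────────────┨                
iddleware.js]│ config┃                
─────────────────────┃                
nst express = require┃                
nst fs = require('fs'┃━━━━━━━━━━━━━┓  
                     ┃tainer       ┃  
━━━━━━━━━━━━━━━━━━━━━━━━━━━━━━━━━━━━┓ 
Calculator                          ┃ 
────────────────────────────────────┨ 
                                   0┃ 
───┬───┬───┬───┐                    ┃ 
 7 │ 8 │ 9 │ ÷ │                    ┃ 
───┼───┼───┼───┤                    ┃ 
 4 │ 5 │ 6 │ × │                    ┃ 
───┼───┼───┼───┤                    ┃ 
 1 │ 2 │ 3 │ - │                    ┃ 
───┼───┼───┼───┤                    ┃ 
 0 │ . │ = │ + │                    ┃ 
───┼───┼───┼───┤                    ┃ 
 C │ MC│ MR│ M+│                    ┃ 
───┴───┴───┴───┘                    ┃ 


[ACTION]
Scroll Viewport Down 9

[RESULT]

━━━━━━━━━━━━━━━━━━━━━━━━━━━━━━━━━━━━┓ 
Calculator                          ┃ 
────────────────────────────────────┨ 
                                   0┃ 
───┬───┬───┬───┐                    ┃ 
 7 │ 8 │ 9 │ ÷ │                    ┃ 
───┼───┼───┼───┤                    ┃ 
 4 │ 5 │ 6 │ × │                    ┃ 
───┼───┼───┼───┤                    ┃ 
 1 │ 2 │ 3 │ - │                    ┃ 
───┼───┼───┼───┤                    ┃ 
 0 │ . │ = │ + │                    ┃ 
───┼───┼───┼───┤                    ┃ 
 C │ MC│ MR│ M+│                    ┃ 
───┴───┴───┴───┘                    ┃ 
━━━━━━━━━━━━━━━━━━━━━━━━━━━━━━━━━━━━┛ 
                                      
                                      
                                      
                                      
                                      


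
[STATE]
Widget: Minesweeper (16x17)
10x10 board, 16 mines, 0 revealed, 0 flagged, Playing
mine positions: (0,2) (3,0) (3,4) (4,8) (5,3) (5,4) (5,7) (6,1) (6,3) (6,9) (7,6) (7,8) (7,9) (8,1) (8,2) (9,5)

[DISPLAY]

■■■■■■■■■■      
■■■■■■■■■■      
■■■■■■■■■■      
■■■■■■■■■■      
■■■■■■■■■■      
■■■■■■■■■■      
■■■■■■■■■■      
■■■■■■■■■■      
■■■■■■■■■■      
■■■■■■■■■■      
                
                
                
                
                
                
                


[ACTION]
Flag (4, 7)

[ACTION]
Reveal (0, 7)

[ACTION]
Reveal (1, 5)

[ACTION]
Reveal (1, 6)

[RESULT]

■■■1            
■■■1            
■■■111          
■■■■■1 111      
■■■■■212■■      
■■■■■■■■■■      
■■■■■■■■■■      
■■■■■■■■■■      
■■■■■■■■■■      
■■■■■■■■■■      
                
                
                
                
                
                
                


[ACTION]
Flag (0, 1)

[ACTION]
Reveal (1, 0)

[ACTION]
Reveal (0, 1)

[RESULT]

 1■1            
 1■1            
11■111          
■■■■■1 111      
■■■■■212■■      
■■■■■■■■■■      
■■■■■■■■■■      
■■■■■■■■■■      
■■■■■■■■■■      
■■■■■■■■■■      
                
                
                
                
                
                
                


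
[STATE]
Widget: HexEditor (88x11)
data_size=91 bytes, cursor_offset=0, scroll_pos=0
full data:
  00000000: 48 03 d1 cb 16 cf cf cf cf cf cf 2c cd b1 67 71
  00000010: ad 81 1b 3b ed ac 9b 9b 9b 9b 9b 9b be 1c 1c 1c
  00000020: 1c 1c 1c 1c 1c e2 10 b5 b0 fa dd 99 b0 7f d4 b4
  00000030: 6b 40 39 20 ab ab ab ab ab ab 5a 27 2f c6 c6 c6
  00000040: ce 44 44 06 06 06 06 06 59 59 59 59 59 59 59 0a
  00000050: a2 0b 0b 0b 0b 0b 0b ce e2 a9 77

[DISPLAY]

00000000  48 03 d1 cb 16 cf cf cf  cf cf cf 2c cd b1 67 71  |H..........,..gq|          
00000010  ad 81 1b 3b ed ac 9b 9b  9b 9b 9b 9b be 1c 1c 1c  |...;............|          
00000020  1c 1c 1c 1c 1c e2 10 b5  b0 fa dd 99 b0 7f d4 b4  |................|          
00000030  6b 40 39 20 ab ab ab ab  ab ab 5a 27 2f c6 c6 c6  |k@9 ......Z'/...|          
00000040  ce 44 44 06 06 06 06 06  59 59 59 59 59 59 59 0a  |.DD.....YYYYYYY.|          
00000050  a2 0b 0b 0b 0b 0b 0b ce  e2 a9 77                 |..........w     |          
                                                                                        
                                                                                        
                                                                                        
                                                                                        
                                                                                        


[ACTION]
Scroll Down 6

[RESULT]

00000050  a2 0b 0b 0b 0b 0b 0b ce  e2 a9 77                 |..........w     |          
                                                                                        
                                                                                        
                                                                                        
                                                                                        
                                                                                        
                                                                                        
                                                                                        
                                                                                        
                                                                                        
                                                                                        


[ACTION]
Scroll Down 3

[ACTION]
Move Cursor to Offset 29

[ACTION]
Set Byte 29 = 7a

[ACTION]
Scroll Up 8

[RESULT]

00000000  48 03 d1 cb 16 cf cf cf  cf cf cf 2c cd b1 67 71  |H..........,..gq|          
00000010  ad 81 1b 3b ed ac 9b 9b  9b 9b 9b 9b be 7A 1c 1c  |...;.........z..|          
00000020  1c 1c 1c 1c 1c e2 10 b5  b0 fa dd 99 b0 7f d4 b4  |................|          
00000030  6b 40 39 20 ab ab ab ab  ab ab 5a 27 2f c6 c6 c6  |k@9 ......Z'/...|          
00000040  ce 44 44 06 06 06 06 06  59 59 59 59 59 59 59 0a  |.DD.....YYYYYYY.|          
00000050  a2 0b 0b 0b 0b 0b 0b ce  e2 a9 77                 |..........w     |          
                                                                                        
                                                                                        
                                                                                        
                                                                                        
                                                                                        
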